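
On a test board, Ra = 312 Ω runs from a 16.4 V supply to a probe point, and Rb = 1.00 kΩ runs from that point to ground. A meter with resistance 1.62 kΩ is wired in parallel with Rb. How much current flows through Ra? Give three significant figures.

Rb‖R_L = 618.3 Ω, so the source sees Ra + Rb‖R_L = 930.3 Ω.
I = 16.4 V / 930.3 Ω = 17.6 mA.

I ≈ 17.6 mA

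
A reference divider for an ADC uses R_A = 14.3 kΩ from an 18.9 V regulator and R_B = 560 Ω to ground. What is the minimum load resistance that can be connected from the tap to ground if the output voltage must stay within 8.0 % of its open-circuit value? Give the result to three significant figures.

R_L(min) ≈ 6.20 kΩ

Output resistance R_th = R_A‖R_B = (14300 × 560)/14860 = 538.9 Ω.
The fractional drop is R_th/(R_th + R_L); requiring this ≤ 0.0800 gives R_L ≥ R_th(1/0.0800 − 1) = 538.9 × 11.50 = 6.20 kΩ.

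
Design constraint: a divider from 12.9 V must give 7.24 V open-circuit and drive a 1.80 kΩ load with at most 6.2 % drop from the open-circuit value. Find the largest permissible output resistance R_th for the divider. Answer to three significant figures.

Loading drop = R_th/(R_th + R_L) ≤ 0.0620, so R_th ≤ R_L · ε/(1−ε) = 1.80 kΩ × 0.0620/0.9380 = 119 Ω.

R_th ≤ 119 Ω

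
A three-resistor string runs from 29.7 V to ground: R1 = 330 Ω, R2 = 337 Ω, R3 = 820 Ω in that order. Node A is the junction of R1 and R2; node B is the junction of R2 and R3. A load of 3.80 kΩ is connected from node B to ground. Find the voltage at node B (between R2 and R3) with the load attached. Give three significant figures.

V ≈ 14.9 V

At node B, R3 is in parallel with the load: R3‖R_L = 674.5 Ω.
Below node A the resistance is R2 + (R3‖R_L) = 1011 Ω, so V_A = 29.7 × 1011/1341 = 22.39 V.
Then V_B = V_A × (R3‖R_L)/(R2 + R3‖R_L) = 22.39 × 674.5/1011 = 14.9 V.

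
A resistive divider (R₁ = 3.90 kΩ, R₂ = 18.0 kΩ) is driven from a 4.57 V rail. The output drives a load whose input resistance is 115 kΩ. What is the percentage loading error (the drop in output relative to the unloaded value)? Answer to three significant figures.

2.71 %

The divider's output (Thévenin) resistance is R₁‖R₂ = 3.205 kΩ.
Fractional drop under load = R_th/(R_th + R_L) = 3.205 / (3.205 + 115) = 0.02712.
So the output falls by 2.71 %.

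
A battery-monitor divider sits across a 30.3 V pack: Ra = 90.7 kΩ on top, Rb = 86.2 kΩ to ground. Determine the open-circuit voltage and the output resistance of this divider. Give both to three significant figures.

V_th is the open-circuit tap voltage: 30.3 × 86.2/(90.7 + 86.2) = 14.8 V.
With the supply zeroed, Ra and Rb appear in parallel from the tap: R_th = Ra‖Rb = (90.7 × 86.2)/176.9 = 44.2 kΩ.

V_th = 14.8 V, R_th = 44.2 kΩ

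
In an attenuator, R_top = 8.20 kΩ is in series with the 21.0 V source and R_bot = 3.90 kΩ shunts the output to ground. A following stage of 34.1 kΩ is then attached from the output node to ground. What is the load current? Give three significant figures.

R_bot‖R_L = 3.500 kΩ; V_out = 21.0 × 3.500/11.70 = 6.282 V.
I_L = V_out / R_L = 6.282 / 34.1 kΩ = 0.184 mA.

I_L ≈ 0.184 mA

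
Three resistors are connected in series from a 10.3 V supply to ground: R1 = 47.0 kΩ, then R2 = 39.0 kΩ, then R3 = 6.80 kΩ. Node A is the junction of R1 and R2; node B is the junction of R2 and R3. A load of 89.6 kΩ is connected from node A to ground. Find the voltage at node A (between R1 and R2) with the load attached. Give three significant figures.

V ≈ 4.04 V

Below node A the series string R2+R3 = 45.80 kΩ sits in parallel with the 89.6 kΩ load: 30.31 kΩ.
V_A = 10.3 × 30.31/(47.0 + 30.31) = 4.04 V.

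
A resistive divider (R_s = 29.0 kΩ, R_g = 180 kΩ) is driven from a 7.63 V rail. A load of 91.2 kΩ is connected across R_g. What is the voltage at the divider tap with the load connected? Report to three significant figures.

V_out ≈ 5.16 V

The load sits in parallel with R_g: R_g‖R_L = (180 × 91.2) / (180 + 91.2) = 60.53 kΩ.
V_out = 7.63 × 60.53 / (29.0 + 60.53) = 7.63 × 60.53/89.53 = 5.16 V.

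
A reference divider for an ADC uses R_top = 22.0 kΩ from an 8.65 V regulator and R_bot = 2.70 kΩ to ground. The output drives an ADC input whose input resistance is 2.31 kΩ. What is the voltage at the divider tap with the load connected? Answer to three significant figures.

V_out ≈ 0.463 V

The load sits in parallel with R_bot: R_bot‖R_L = (2.70 × 2.31) / (2.70 + 2.31) = 1.245 kΩ.
V_out = 8.65 × 1.245 / (22.0 + 1.245) = 8.65 × 1.245/23.24 = 0.463 V.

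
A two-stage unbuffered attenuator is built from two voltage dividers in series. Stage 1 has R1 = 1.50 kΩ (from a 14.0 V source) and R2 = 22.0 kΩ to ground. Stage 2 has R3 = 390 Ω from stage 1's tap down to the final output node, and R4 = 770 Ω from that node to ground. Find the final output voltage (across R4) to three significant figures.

V_out ≈ 3.94 V

Stage 2 presents R3+R4 = 1160 Ω as a load on stage 1's tap.
Stage 1's lower leg becomes R2‖(R3+R4) = 1102 Ω, so V_mid = 14.0 × 1102/2602 = 5.929 V.
Stage 2 is itself unloaded: V_out = V_mid × R4/(R3+R4) = 5.929 × 770/1160 = 3.94 V.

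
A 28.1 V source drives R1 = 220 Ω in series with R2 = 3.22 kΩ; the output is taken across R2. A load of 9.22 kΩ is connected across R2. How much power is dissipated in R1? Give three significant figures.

P ≈ 25.6 mW

Total resistance from the source is R1 + (R2‖R_L) = 2607 Ω, so I = 28.1/2607 Ω = 10.78 mA.
P = I²·R1 = (10.78 mA)² × 220 Ω = 25.6 mW.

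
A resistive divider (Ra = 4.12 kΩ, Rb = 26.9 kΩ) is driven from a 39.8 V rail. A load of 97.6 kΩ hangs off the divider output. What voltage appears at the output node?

V_out ≈ 33.3 V

The load sits in parallel with Rb: Rb‖R_L = (26.9 × 97.6) / (26.9 + 97.6) = 21.09 kΩ.
V_out = 39.8 × 21.09 / (4.12 + 21.09) = 39.8 × 21.09/25.21 = 33.3 V.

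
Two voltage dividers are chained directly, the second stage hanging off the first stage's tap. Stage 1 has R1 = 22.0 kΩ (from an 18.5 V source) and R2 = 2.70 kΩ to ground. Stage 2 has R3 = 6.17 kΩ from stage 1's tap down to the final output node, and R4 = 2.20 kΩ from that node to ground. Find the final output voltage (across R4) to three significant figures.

V_out ≈ 0.413 V

Stage 2 presents R3+R4 = 8.370 kΩ as a load on stage 1's tap.
Stage 1's lower leg becomes R2‖(R3+R4) = 2.041 kΩ, so V_mid = 18.5 × 2.041/24.04 = 1.571 V.
Stage 2 is itself unloaded: V_out = V_mid × R4/(R3+R4) = 1.571 × 2.20/8.370 = 0.413 V.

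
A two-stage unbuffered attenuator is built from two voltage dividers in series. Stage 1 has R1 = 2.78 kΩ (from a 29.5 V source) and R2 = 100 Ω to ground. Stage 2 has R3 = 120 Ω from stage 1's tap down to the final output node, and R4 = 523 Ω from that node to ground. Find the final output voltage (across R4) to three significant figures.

Stage 2 presents R3+R4 = 643.0 Ω as a load on stage 1's tap.
Stage 1's lower leg becomes R2‖(R3+R4) = 86.54 Ω, so V_mid = 29.5 × 86.54/2867 = 0.8906 V.
Stage 2 is itself unloaded: V_out = V_mid × R4/(R3+R4) = 0.8906 × 523/643.0 = 0.724 V.

V_out ≈ 0.724 V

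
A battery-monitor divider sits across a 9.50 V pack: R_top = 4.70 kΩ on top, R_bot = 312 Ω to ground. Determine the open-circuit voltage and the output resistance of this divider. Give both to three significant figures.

V_th is the open-circuit tap voltage: 9.50 × 312/(4700 + 312) = 0.591 V.
With the supply zeroed, R_top and R_bot appear in parallel from the tap: R_th = R_top‖R_bot = (4700 × 312)/5012 = 293 Ω.

V_th = 0.591 V, R_th = 293 Ω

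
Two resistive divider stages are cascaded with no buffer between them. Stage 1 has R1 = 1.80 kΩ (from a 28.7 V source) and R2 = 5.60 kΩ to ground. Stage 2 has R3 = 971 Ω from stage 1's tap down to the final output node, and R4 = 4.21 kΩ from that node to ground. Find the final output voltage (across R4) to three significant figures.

V_out ≈ 14.0 V

Stage 2 presents R3+R4 = 5181 Ω as a load on stage 1's tap.
Stage 1's lower leg becomes R2‖(R3+R4) = 2691 Ω, so V_mid = 28.7 × 2691/4491 = 17.20 V.
Stage 2 is itself unloaded: V_out = V_mid × R4/(R3+R4) = 17.20 × 4210/5181 = 14.0 V.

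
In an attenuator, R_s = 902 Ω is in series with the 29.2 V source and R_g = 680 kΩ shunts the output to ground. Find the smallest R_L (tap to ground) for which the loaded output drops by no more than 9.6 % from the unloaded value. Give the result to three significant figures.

R_L(min) ≈ 8.48 kΩ

Output resistance R_th = R_s‖R_g = (902 × 680000)/680900 = 900.8 Ω.
The fractional drop is R_th/(R_th + R_L); requiring this ≤ 0.0960 gives R_L ≥ R_th(1/0.0960 − 1) = 900.8 × 9.417 = 8.48 kΩ.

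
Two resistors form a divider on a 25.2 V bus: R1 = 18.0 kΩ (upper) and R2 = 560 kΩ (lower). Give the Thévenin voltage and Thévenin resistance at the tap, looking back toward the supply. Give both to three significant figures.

V_th is the open-circuit tap voltage: 25.2 × 560/(18.0 + 560) = 24.4 V.
With the supply zeroed, R1 and R2 appear in parallel from the tap: R_th = R1‖R2 = (18.0 × 560)/578.0 = 17.4 kΩ.

V_th = 24.4 V, R_th = 17.4 kΩ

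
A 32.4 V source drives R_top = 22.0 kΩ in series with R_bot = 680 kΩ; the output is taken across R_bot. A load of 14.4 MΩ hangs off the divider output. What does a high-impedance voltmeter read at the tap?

The load sits in parallel with R_bot: R_bot‖R_L = (680 × 14400) / (680 + 14400) = 649.3 kΩ.
V_out = 32.4 × 649.3 / (22.0 + 649.3) = 32.4 × 649.3/671.3 = 31.3 V.
(Unloaded it would have been 31.4 V.)

V_out ≈ 31.3 V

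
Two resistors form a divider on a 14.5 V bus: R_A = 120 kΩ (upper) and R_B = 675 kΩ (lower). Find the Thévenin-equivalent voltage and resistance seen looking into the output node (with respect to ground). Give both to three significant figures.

V_th is the open-circuit tap voltage: 14.5 × 675/(120 + 675) = 12.3 V.
With the supply zeroed, R_A and R_B appear in parallel from the tap: R_th = R_A‖R_B = (120 × 675)/795.0 = 102 kΩ.

V_th = 12.3 V, R_th = 102 kΩ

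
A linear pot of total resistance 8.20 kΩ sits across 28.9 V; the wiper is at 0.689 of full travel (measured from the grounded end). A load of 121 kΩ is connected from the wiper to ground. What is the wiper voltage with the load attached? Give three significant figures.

The wiper splits the pot into (1−α)R = 2.550 kΩ above and αR = 5.650 kΩ below.
Lower section ‖ load = 5.398 kΩ.
V_wiper = 28.9 × 5.398/(2.550 + 5.398) = 19.6 V.

V ≈ 19.6 V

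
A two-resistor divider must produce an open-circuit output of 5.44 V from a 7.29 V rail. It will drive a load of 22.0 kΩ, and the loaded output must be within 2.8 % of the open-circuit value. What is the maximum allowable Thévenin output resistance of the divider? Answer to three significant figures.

R_th ≤ 634 Ω

Loading drop = R_th/(R_th + R_L) ≤ 0.0280, so R_th ≤ R_L · ε/(1−ε) = 22.0 kΩ × 0.0280/0.9720 = 634 Ω.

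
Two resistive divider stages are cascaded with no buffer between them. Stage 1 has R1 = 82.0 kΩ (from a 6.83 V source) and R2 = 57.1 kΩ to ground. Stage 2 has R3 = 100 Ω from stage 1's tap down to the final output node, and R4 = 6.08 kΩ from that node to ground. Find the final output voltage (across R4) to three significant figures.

V_out ≈ 0.428 V

Stage 2 presents R3+R4 = 6180 Ω as a load on stage 1's tap.
Stage 1's lower leg becomes R2‖(R3+R4) = 5576 Ω, so V_mid = 6.83 × 5576/87580 = 0.4349 V.
Stage 2 is itself unloaded: V_out = V_mid × R4/(R3+R4) = 0.4349 × 6080/6180 = 0.428 V.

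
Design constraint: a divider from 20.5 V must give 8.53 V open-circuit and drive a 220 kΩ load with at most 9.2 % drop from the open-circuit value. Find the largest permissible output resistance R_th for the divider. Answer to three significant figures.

R_th ≤ 22.3 kΩ

Loading drop = R_th/(R_th + R_L) ≤ 0.0920, so R_th ≤ R_L · ε/(1−ε) = 220 kΩ × 0.0920/0.9080 = 22.3 kΩ.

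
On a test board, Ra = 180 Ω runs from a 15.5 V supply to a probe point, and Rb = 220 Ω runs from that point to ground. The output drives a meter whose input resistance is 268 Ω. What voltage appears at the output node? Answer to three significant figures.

V_out ≈ 6.23 V

The load sits in parallel with Rb: Rb‖R_L = (220 × 268) / (220 + 268) = 120.8 Ω.
V_out = 15.5 × 120.8 / (180 + 120.8) = 15.5 × 120.8/300.8 = 6.23 V.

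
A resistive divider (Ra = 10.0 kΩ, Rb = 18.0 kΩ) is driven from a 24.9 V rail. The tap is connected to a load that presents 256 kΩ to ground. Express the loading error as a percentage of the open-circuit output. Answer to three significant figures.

The divider's output (Thévenin) resistance is Ra‖Rb = 6.429 kΩ.
Fractional drop under load = R_th/(R_th + R_L) = 6.429 / (6.429 + 256) = 0.02450.
So the output falls by 2.45 %.

2.45 %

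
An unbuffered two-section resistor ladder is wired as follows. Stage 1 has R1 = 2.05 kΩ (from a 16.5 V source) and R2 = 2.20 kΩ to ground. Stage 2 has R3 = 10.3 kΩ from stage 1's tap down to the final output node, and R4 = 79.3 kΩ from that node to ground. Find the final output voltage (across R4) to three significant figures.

V_out ≈ 7.47 V

Stage 2 presents R3+R4 = 89.60 kΩ as a load on stage 1's tap.
Stage 1's lower leg becomes R2‖(R3+R4) = 2.147 kΩ, so V_mid = 16.5 × 2.147/4.197 = 8.441 V.
Stage 2 is itself unloaded: V_out = V_mid × R4/(R3+R4) = 8.441 × 79.3/89.60 = 7.47 V.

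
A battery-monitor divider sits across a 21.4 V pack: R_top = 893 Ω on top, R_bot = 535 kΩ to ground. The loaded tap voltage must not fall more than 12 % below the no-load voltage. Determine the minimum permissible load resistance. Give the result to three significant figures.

R_L(min) ≈ 6.54 kΩ

Output resistance R_th = R_top‖R_bot = (893 × 535000)/535900 = 891.5 Ω.
The fractional drop is R_th/(R_th + R_L); requiring this ≤ 0.120 gives R_L ≥ R_th(1/0.120 − 1) = 891.5 × 7.333 = 6.54 kΩ.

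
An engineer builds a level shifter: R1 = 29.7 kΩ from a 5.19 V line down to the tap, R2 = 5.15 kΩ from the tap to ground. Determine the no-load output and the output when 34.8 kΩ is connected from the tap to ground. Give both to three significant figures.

Unloaded: 0.767 V; loaded: 0.681 V

Open-circuit: V = 5.19 × 5.15/(29.7 + 5.15) = 0.767 V.
With the load, R2 becomes R2‖R_L = 4.486 kΩ, so V = 5.19 × 4.486/34.19 = 0.681 V.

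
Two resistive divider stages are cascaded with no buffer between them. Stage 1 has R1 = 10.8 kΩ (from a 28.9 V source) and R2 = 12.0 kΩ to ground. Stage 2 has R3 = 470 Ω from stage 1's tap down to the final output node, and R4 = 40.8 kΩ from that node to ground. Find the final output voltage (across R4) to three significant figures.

V_out ≈ 13.2 V

Stage 2 presents R3+R4 = 41270 Ω as a load on stage 1's tap.
Stage 1's lower leg becomes R2‖(R3+R4) = 9297 Ω, so V_mid = 28.9 × 9297/20100 = 13.37 V.
Stage 2 is itself unloaded: V_out = V_mid × R4/(R3+R4) = 13.37 × 40800/41270 = 13.2 V.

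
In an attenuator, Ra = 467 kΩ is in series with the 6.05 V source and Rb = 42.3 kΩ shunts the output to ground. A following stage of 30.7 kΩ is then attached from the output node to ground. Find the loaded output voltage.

The load sits in parallel with Rb: Rb‖R_L = (42.3 × 30.7) / (42.3 + 30.7) = 17.79 kΩ.
V_out = 6.05 × 17.79 / (467 + 17.79) = 6.05 × 17.79/484.8 = 0.222 V.
(Unloaded it would have been 0.502 V.)

V_out ≈ 0.222 V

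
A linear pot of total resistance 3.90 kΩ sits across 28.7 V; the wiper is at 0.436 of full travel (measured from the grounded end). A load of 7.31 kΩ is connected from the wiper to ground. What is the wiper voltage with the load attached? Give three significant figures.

The wiper splits the pot into (1−α)R = 2.200 kΩ above and αR = 1.700 kΩ below.
Lower section ‖ load = 1.380 kΩ.
V_wiper = 28.7 × 1.380/(2.200 + 1.380) = 11.1 V.

V ≈ 11.1 V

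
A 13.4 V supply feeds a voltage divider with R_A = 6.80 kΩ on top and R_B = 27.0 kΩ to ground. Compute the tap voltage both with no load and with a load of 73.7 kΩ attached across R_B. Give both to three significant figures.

Unloaded: 10.7 V; loaded: 9.97 V

Open-circuit: V = 13.4 × 27.0/(6.80 + 27.0) = 10.7 V.
With the load, R_B becomes R_B‖R_L = 19.76 kΩ, so V = 13.4 × 19.76/26.56 = 9.97 V.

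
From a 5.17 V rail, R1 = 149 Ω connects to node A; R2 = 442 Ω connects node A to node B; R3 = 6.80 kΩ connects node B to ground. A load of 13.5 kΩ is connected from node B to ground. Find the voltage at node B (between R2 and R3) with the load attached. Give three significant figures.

At node B, R3 is in parallel with the load: R3‖R_L = 4522 Ω.
Below node A the resistance is R2 + (R3‖R_L) = 4964 Ω, so V_A = 5.17 × 4964/5113 = 5.019 V.
Then V_B = V_A × (R3‖R_L)/(R2 + R3‖R_L) = 5.019 × 4522/4964 = 4.57 V.

V ≈ 4.57 V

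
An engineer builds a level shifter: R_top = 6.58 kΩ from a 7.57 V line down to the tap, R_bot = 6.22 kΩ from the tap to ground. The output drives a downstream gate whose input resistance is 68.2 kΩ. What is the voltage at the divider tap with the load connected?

The load sits in parallel with R_bot: R_bot‖R_L = (6.22 × 68.2) / (6.22 + 68.2) = 5.700 kΩ.
V_out = 7.57 × 5.700 / (6.58 + 5.700) = 7.57 × 5.700/12.28 = 3.51 V.
(Unloaded it would have been 3.68 V.)

V_out ≈ 3.51 V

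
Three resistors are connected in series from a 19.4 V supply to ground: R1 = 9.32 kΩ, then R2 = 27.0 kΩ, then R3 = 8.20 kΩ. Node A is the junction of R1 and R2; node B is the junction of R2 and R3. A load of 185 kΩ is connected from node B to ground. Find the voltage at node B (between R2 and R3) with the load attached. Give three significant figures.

V ≈ 3.45 V

At node B, R3 is in parallel with the load: R3‖R_L = 7.852 kΩ.
Below node A the resistance is R2 + (R3‖R_L) = 34.85 kΩ, so V_A = 19.4 × 34.85/44.17 = 15.31 V.
Then V_B = V_A × (R3‖R_L)/(R2 + R3‖R_L) = 15.31 × 7.852/34.85 = 3.45 V.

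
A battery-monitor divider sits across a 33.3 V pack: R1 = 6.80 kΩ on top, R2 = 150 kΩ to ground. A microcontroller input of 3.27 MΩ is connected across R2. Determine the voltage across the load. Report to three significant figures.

V_out ≈ 31.8 V

The load sits in parallel with R2: R2‖R_L = (150 × 3270) / (150 + 3270) = 143.4 kΩ.
V_out = 33.3 × 143.4 / (6.80 + 143.4) = 33.3 × 143.4/150.2 = 31.8 V.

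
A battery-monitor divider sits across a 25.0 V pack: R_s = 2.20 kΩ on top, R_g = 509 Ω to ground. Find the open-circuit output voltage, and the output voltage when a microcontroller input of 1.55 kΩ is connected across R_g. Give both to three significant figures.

Open-circuit: V = 25.0 × 509/(2200 + 509) = 4.70 V.
With the load, R_g becomes R_g‖R_L = 383.2 Ω, so V = 25.0 × 383.2/2583 = 3.71 V.

Unloaded: 4.70 V; loaded: 3.71 V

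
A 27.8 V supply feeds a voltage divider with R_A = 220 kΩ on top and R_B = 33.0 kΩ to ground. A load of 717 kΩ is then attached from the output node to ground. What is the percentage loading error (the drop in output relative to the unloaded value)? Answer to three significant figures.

The divider's output (Thévenin) resistance is R_A‖R_B = 28.70 kΩ.
Fractional drop under load = R_th/(R_th + R_L) = 28.70 / (28.70 + 717) = 0.03848.
So the output falls by 3.85 %.

3.85 %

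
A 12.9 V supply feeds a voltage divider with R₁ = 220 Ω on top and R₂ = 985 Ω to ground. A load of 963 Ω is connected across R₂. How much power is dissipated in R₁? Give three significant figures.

Total resistance from the source is R₁ + (R₂‖R_L) = 706.9 Ω, so I = 12.9/706.9 Ω = 18.25 mA.
P = I²·R₁ = (18.25 mA)² × 220 Ω = 73.3 mW.

P ≈ 73.3 mW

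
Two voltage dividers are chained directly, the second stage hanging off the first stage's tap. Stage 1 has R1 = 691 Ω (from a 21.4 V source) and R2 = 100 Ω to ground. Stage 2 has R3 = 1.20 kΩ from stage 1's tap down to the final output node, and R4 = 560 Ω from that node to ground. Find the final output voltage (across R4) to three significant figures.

V_out ≈ 0.820 V

Stage 2 presents R3+R4 = 1760 Ω as a load on stage 1's tap.
Stage 1's lower leg becomes R2‖(R3+R4) = 94.62 Ω, so V_mid = 21.4 × 94.62/785.6 = 2.578 V.
Stage 2 is itself unloaded: V_out = V_mid × R4/(R3+R4) = 2.578 × 560/1760 = 0.820 V.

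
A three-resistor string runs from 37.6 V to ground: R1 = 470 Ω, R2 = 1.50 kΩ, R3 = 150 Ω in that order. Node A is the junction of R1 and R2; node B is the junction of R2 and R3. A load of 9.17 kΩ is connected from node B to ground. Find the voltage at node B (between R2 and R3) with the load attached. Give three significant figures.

At node B, R3 is in parallel with the load: R3‖R_L = 147.6 Ω.
Below node A the resistance is R2 + (R3‖R_L) = 1648 Ω, so V_A = 37.6 × 1648/2118 = 29.25 V.
Then V_B = V_A × (R3‖R_L)/(R2 + R3‖R_L) = 29.25 × 147.6/1648 = 2.62 V.

V ≈ 2.62 V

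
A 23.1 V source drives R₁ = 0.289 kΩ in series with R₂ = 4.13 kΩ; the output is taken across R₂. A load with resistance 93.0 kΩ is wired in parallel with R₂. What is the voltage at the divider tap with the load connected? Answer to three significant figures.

V_out ≈ 21.5 V

The load sits in parallel with R₂: R₂‖R_L = (4130 × 93000) / (4130 + 93000) = 3954 Ω.
V_out = 23.1 × 3954 / (289 + 3954) = 23.1 × 3954/4243 = 21.5 V.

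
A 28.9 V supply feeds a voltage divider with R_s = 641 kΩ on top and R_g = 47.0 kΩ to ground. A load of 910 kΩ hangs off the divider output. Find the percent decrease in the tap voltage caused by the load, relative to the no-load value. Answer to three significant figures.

4.59 %

The divider's output (Thévenin) resistance is R_s‖R_g = 43.79 kΩ.
Fractional drop under load = R_th/(R_th + R_L) = 43.79 / (43.79 + 910) = 0.04591.
So the output falls by 4.59 %.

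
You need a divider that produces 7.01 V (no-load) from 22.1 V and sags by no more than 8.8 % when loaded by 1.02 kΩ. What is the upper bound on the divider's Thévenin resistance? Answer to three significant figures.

R_th ≤ 98.4 Ω

Loading drop = R_th/(R_th + R_L) ≤ 0.0880, so R_th ≤ R_L · ε/(1−ε) = 1.02 kΩ × 0.0880/0.9120 = 98.4 Ω.
(Any R1, R2 with R2/(R1+R2) = 0.317 and R1‖R2 ≤ 98.4 Ω will meet the spec.)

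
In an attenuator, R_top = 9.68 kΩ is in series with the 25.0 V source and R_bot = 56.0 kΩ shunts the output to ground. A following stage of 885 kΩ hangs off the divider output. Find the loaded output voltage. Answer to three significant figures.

V_out ≈ 21.1 V

The load sits in parallel with R_bot: R_bot‖R_L = (56.0 × 885) / (56.0 + 885) = 52.67 kΩ.
V_out = 25.0 × 52.67 / (9.68 + 52.67) = 25.0 × 52.67/62.35 = 21.1 V.
(Unloaded it would have been 21.3 V.)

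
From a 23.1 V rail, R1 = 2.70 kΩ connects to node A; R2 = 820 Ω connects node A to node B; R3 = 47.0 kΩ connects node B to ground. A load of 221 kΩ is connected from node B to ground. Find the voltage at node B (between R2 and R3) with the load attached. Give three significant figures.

V ≈ 21.2 V

At node B, R3 is in parallel with the load: R3‖R_L = 38760 Ω.
Below node A the resistance is R2 + (R3‖R_L) = 39580 Ω, so V_A = 23.1 × 39580/42280 = 21.62 V.
Then V_B = V_A × (R3‖R_L)/(R2 + R3‖R_L) = 21.62 × 38760/39580 = 21.2 V.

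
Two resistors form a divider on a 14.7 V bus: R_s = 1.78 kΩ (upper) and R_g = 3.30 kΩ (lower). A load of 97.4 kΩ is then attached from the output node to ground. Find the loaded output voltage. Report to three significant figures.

The load sits in parallel with R_g: R_g‖R_L = (3.30 × 97.4) / (3.30 + 97.4) = 3.192 kΩ.
V_out = 14.7 × 3.192 / (1.78 + 3.192) = 14.7 × 3.192/4.972 = 9.44 V.

V_out ≈ 9.44 V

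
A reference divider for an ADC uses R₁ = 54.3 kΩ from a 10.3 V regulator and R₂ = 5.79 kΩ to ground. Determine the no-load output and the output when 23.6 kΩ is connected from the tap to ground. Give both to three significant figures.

Open-circuit: V = 10.3 × 5.79/(54.3 + 5.79) = 0.992 V.
With the load, R₂ becomes R₂‖R_L = 4.649 kΩ, so V = 10.3 × 4.649/58.95 = 0.812 V.

Unloaded: 0.992 V; loaded: 0.812 V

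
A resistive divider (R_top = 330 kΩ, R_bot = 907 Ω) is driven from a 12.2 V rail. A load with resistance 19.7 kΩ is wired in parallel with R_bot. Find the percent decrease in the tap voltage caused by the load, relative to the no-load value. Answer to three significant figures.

4.39 %

The divider's output (Thévenin) resistance is R_top‖R_bot = 904.5 Ω.
Fractional drop under load = R_th/(R_th + R_L) = 904.5 / (904.5 + 19700) = 0.04390.
So the output falls by 4.39 %.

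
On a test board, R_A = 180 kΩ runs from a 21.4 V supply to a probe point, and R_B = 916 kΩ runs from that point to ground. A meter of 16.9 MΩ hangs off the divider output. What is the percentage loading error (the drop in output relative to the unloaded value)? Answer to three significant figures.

The divider's output (Thévenin) resistance is R_A‖R_B = 150.4 kΩ.
Fractional drop under load = R_th/(R_th + R_L) = 150.4 / (150.4 + 16900) = 0.008823.
So the output falls by 0.882 %.

0.882 %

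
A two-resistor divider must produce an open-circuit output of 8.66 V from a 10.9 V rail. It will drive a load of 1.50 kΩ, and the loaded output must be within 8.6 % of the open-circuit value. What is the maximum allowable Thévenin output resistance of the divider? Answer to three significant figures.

Loading drop = R_th/(R_th + R_L) ≤ 0.0860, so R_th ≤ R_L · ε/(1−ε) = 1.50 kΩ × 0.0860/0.9140 = 141 Ω.
(Any R1, R2 with R2/(R1+R2) = 0.794 and R1‖R2 ≤ 141 Ω will meet the spec.)

R_th ≤ 141 Ω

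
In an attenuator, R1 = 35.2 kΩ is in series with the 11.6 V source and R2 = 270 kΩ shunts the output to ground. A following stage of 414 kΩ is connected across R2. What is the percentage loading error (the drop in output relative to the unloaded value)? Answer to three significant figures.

The divider's output (Thévenin) resistance is R1‖R2 = 31.14 kΩ.
Fractional drop under load = R_th/(R_th + R_L) = 31.14 / (31.14 + 414) = 0.06996.
So the output falls by 7.00 %.

7.00 %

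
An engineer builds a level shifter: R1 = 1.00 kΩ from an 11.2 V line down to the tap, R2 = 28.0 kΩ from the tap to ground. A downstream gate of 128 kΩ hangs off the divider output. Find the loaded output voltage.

V_out ≈ 10.7 V

The load sits in parallel with R2: R2‖R_L = (28.0 × 128) / (28.0 + 128) = 22.97 kΩ.
V_out = 11.2 × 22.97 / (1.00 + 22.97) = 11.2 × 22.97/23.97 = 10.7 V.
(Unloaded it would have been 10.8 V.)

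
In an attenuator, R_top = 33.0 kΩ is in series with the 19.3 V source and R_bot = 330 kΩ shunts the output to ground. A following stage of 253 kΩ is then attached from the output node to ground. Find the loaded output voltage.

The load sits in parallel with R_bot: R_bot‖R_L = (330 × 253) / (330 + 253) = 143.2 kΩ.
V_out = 19.3 × 143.2 / (33.0 + 143.2) = 19.3 × 143.2/176.2 = 15.7 V.

V_out ≈ 15.7 V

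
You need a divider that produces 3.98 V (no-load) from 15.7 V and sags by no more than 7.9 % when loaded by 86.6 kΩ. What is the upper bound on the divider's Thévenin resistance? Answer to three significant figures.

R_th ≤ 7.43 kΩ

Loading drop = R_th/(R_th + R_L) ≤ 0.0790, so R_th ≤ R_L · ε/(1−ε) = 86.6 kΩ × 0.0790/0.9210 = 7.43 kΩ.
(Any R1, R2 with R2/(R1+R2) = 0.254 and R1‖R2 ≤ 7.43 kΩ will meet the spec.)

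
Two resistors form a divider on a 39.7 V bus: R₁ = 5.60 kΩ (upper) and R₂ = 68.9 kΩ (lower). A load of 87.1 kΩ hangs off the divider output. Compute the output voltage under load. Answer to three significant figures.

V_out ≈ 34.7 V

The load sits in parallel with R₂: R₂‖R_L = (68.9 × 87.1) / (68.9 + 87.1) = 38.47 kΩ.
V_out = 39.7 × 38.47 / (5.60 + 38.47) = 39.7 × 38.47/44.07 = 34.7 V.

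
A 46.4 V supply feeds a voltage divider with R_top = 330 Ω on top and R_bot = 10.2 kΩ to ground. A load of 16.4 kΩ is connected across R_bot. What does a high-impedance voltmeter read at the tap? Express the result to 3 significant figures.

V_out ≈ 44.1 V

The load sits in parallel with R_bot: R_bot‖R_L = (10200 × 16400) / (10200 + 16400) = 6289 Ω.
V_out = 46.4 × 6289 / (330 + 6289) = 46.4 × 6289/6619 = 44.1 V.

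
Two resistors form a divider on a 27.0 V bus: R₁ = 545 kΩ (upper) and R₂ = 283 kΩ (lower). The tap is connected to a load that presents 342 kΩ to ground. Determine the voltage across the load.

The load sits in parallel with R₂: R₂‖R_L = (283 × 342) / (283 + 342) = 154.9 kΩ.
V_out = 27.0 × 154.9 / (545 + 154.9) = 27.0 × 154.9/699.9 = 5.97 V.
(Unloaded it would have been 9.23 V.)

V_out ≈ 5.97 V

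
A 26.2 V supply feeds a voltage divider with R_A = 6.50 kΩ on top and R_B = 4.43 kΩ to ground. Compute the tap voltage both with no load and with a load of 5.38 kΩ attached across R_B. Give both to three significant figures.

Unloaded: 10.6 V; loaded: 7.13 V

Open-circuit: V = 26.2 × 4.43/(6.50 + 4.43) = 10.6 V.
With the load, R_B becomes R_B‖R_L = 2.430 kΩ, so V = 26.2 × 2.430/8.930 = 7.13 V.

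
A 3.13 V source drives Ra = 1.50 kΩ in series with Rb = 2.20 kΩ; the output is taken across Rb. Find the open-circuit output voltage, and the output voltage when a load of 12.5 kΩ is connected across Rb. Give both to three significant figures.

Unloaded: 1.86 V; loaded: 1.74 V

Open-circuit: V = 3.13 × 2.20/(1.50 + 2.20) = 1.86 V.
With the load, Rb becomes Rb‖R_L = 1.871 kΩ, so V = 3.13 × 1.871/3.371 = 1.74 V.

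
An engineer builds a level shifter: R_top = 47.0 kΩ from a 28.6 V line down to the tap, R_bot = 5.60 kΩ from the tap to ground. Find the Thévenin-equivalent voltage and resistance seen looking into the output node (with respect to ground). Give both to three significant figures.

V_th = 3.04 V, R_th = 5.00 kΩ

V_th is the open-circuit tap voltage: 28.6 × 5.60/(47.0 + 5.60) = 3.04 V.
With the supply zeroed, R_top and R_bot appear in parallel from the tap: R_th = R_top‖R_bot = (47.0 × 5.60)/52.60 = 5.00 kΩ.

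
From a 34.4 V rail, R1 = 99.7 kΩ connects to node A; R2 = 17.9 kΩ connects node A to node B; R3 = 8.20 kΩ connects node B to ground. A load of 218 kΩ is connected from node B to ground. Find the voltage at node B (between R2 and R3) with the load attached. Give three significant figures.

V ≈ 2.17 V

At node B, R3 is in parallel with the load: R3‖R_L = 7.903 kΩ.
Below node A the resistance is R2 + (R3‖R_L) = 25.80 kΩ, so V_A = 34.4 × 25.80/125.5 = 7.072 V.
Then V_B = V_A × (R3‖R_L)/(R2 + R3‖R_L) = 7.072 × 7.903/25.80 = 2.17 V.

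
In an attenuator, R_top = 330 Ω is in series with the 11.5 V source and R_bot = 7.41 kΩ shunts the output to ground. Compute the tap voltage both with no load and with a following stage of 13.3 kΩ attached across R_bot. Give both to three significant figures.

Unloaded: 11.0 V; loaded: 10.8 V

Open-circuit: V = 11.5 × 7410/(330 + 7410) = 11.0 V.
With the load, R_bot becomes R_bot‖R_L = 4759 Ω, so V = 11.5 × 4759/5089 = 10.8 V.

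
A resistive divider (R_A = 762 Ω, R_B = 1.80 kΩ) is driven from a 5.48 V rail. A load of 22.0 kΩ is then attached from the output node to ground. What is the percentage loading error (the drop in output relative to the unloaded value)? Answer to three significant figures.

The divider's output (Thévenin) resistance is R_A‖R_B = 535.4 Ω.
Fractional drop under load = R_th/(R_th + R_L) = 535.4 / (535.4 + 22000) = 0.02376.
So the output falls by 2.38 %.

2.38 %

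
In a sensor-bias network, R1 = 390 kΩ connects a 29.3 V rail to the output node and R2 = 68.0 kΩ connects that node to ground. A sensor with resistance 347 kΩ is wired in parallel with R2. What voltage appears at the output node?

The load sits in parallel with R2: R2‖R_L = (68.0 × 347) / (68.0 + 347) = 56.86 kΩ.
V_out = 29.3 × 56.86 / (390 + 56.86) = 29.3 × 56.86/446.9 = 3.73 V.

V_out ≈ 3.73 V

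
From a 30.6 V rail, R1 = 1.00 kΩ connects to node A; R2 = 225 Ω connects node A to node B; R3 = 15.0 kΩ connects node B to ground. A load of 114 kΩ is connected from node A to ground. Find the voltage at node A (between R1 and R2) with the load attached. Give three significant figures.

V ≈ 28.5 V

Below node A the series string R2+R3 = 15220 Ω sits in parallel with the 114000 Ω load: 13430 Ω.
V_A = 30.6 × 13430/(1000 + 13430) = 28.5 V.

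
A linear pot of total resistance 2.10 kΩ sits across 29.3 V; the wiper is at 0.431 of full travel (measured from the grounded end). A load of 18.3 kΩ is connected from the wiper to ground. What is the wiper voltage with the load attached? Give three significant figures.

The wiper splits the pot into (1−α)R = 1195 Ω above and αR = 905.1 Ω below.
Lower section ‖ load = 862.4 Ω.
V_wiper = 29.3 × 862.4/(1195 + 862.4) = 12.3 V.

V ≈ 12.3 V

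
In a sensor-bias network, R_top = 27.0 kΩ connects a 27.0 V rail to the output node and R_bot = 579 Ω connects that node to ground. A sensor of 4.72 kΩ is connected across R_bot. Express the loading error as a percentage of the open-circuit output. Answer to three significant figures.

Unloaded V = 27.0 × 579/27580 = 0.56684 V.
Loaded: R_bot‖R_L = 515.7 Ω, giving V = 27.0 × 515.7/27520 = 0.50607 V.
Drop = (0.56684 − 0.50607) / 0.56684 = 10.7 %.

10.7 %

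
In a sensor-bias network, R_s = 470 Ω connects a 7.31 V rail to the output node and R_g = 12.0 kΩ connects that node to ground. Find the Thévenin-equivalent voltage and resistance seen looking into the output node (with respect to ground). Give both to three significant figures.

V_th = 7.03 V, R_th = 452 Ω

V_th is the open-circuit tap voltage: 7.31 × 12000/(470 + 12000) = 7.03 V.
With the supply zeroed, R_s and R_g appear in parallel from the tap: R_th = R_s‖R_g = (470 × 12000)/12470 = 452 Ω.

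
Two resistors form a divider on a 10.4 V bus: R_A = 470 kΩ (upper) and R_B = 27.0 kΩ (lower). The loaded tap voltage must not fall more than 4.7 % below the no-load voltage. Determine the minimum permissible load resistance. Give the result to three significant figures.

R_L(min) ≈ 518 kΩ

Output resistance R_th = R_A‖R_B = (470 × 27.0)/497.0 = 25.53 kΩ.
The fractional drop is R_th/(R_th + R_L); requiring this ≤ 0.0470 gives R_L ≥ R_th(1/0.0470 − 1) = 25.53 × 20.28 = 518 kΩ.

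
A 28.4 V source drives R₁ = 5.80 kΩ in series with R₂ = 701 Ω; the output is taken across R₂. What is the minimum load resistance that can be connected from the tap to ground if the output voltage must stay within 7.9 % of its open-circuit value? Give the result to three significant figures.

Output resistance R_th = R₁‖R₂ = (5800 × 701)/6501 = 625.4 Ω.
The fractional drop is R_th/(R_th + R_L); requiring this ≤ 0.0790 gives R_L ≥ R_th(1/0.0790 − 1) = 625.4 × 11.66 = 7.29 kΩ.

R_L(min) ≈ 7.29 kΩ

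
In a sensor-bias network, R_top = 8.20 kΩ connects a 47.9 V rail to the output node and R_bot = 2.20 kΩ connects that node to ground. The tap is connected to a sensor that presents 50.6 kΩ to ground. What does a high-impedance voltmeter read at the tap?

The load sits in parallel with R_bot: R_bot‖R_L = (2.20 × 50.6) / (2.20 + 50.6) = 2.108 kΩ.
V_out = 47.9 × 2.108 / (8.20 + 2.108) = 47.9 × 2.108/10.31 = 9.80 V.

V_out ≈ 9.80 V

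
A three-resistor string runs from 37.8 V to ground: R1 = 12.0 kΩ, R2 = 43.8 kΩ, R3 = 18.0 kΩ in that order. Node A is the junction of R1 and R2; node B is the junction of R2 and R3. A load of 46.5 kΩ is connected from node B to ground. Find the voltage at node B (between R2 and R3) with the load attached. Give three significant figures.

V ≈ 7.13 V

At node B, R3 is in parallel with the load: R3‖R_L = 12.98 kΩ.
Below node A the resistance is R2 + (R3‖R_L) = 56.78 kΩ, so V_A = 37.8 × 56.78/68.78 = 31.20 V.
Then V_B = V_A × (R3‖R_L)/(R2 + R3‖R_L) = 31.20 × 12.98/56.78 = 7.13 V.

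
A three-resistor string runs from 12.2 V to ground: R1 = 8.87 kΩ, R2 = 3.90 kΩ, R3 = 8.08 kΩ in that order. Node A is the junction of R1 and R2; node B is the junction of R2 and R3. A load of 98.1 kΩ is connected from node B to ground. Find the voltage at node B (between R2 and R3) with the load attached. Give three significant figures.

At node B, R3 is in parallel with the load: R3‖R_L = 7.465 kΩ.
Below node A the resistance is R2 + (R3‖R_L) = 11.37 kΩ, so V_A = 12.2 × 11.37/20.24 = 6.852 V.
Then V_B = V_A × (R3‖R_L)/(R2 + R3‖R_L) = 6.852 × 7.465/11.37 = 4.50 V.

V ≈ 4.50 V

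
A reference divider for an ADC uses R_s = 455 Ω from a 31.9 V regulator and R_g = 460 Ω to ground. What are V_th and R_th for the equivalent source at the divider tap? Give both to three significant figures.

V_th is the open-circuit tap voltage: 31.9 × 460/(455 + 460) = 16.0 V.
With the supply zeroed, R_s and R_g appear in parallel from the tap: R_th = R_s‖R_g = (455 × 460)/915.0 = 229 Ω.

V_th = 16.0 V, R_th = 229 Ω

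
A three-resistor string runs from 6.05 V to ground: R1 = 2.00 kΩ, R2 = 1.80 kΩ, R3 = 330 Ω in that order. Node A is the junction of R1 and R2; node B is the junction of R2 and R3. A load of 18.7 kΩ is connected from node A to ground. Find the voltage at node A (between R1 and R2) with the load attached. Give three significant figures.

V ≈ 2.96 V

Below node A the series string R2+R3 = 2130 Ω sits in parallel with the 18700 Ω load: 1912 Ω.
V_A = 6.05 × 1912/(2000 + 1912) = 2.96 V.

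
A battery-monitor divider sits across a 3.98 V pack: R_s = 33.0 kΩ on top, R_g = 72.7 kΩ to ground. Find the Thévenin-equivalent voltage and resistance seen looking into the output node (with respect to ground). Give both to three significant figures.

V_th = 2.74 V, R_th = 22.7 kΩ

V_th is the open-circuit tap voltage: 3.98 × 72.7/(33.0 + 72.7) = 2.74 V.
With the supply zeroed, R_s and R_g appear in parallel from the tap: R_th = R_s‖R_g = (33.0 × 72.7)/105.7 = 22.7 kΩ.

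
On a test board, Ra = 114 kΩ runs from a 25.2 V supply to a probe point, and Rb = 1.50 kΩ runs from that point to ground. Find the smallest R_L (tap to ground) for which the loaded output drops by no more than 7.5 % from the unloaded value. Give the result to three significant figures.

Output resistance R_th = Ra‖Rb = (114 × 1.50)/115.5 = 1.481 kΩ.
The fractional drop is R_th/(R_th + R_L); requiring this ≤ 0.0750 gives R_L ≥ R_th(1/0.0750 − 1) = 1.481 × 12.33 = 18.3 kΩ.

R_L(min) ≈ 18.3 kΩ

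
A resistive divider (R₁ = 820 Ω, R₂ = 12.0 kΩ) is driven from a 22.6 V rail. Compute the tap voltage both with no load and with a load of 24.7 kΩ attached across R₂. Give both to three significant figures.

Open-circuit: V = 22.6 × 12000/(820 + 12000) = 21.2 V.
With the load, R₂ becomes R₂‖R_L = 8076 Ω, so V = 22.6 × 8076/8896 = 20.5 V.

Unloaded: 21.2 V; loaded: 20.5 V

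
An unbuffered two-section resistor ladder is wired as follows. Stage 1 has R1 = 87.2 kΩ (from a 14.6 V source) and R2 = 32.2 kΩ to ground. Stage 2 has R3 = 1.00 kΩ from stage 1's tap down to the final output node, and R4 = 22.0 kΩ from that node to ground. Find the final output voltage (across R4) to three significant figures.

V_out ≈ 1.86 V

Stage 2 presents R3+R4 = 23.00 kΩ as a load on stage 1's tap.
Stage 1's lower leg becomes R2‖(R3+R4) = 13.42 kΩ, so V_mid = 14.6 × 13.42/100.6 = 1.947 V.
Stage 2 is itself unloaded: V_out = V_mid × R4/(R3+R4) = 1.947 × 22.0/23.00 = 1.86 V.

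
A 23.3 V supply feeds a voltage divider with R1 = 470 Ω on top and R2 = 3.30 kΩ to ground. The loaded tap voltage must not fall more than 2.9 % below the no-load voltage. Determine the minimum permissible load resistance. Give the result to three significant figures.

Output resistance R_th = R1‖R2 = (470 × 3300)/3770 = 411.4 Ω.
The fractional drop is R_th/(R_th + R_L); requiring this ≤ 0.0290 gives R_L ≥ R_th(1/0.0290 − 1) = 411.4 × 33.48 = 13.8 kΩ.

R_L(min) ≈ 13.8 kΩ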